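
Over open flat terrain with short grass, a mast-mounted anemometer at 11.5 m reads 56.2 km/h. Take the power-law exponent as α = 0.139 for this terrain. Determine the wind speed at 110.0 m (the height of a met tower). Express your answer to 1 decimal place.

76.9 km/h

Power-law profile: V₂ = V₁ · (z₂/z₁)^α
V₂ = 56.2 × (110.0/11.5)^0.139 = 56.2 × (9.5652)^0.139
    = 56.2 × 1.3687 = 76.9224 km/h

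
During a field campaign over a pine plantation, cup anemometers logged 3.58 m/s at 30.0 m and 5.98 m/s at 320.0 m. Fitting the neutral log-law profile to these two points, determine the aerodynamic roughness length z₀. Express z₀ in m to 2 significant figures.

z₀ ≈ 0.88 m

Log law: V(z) ∝ ln(z/z₀). With r = V₁/V₂ = 3.58/5.98 = 0.59866,
r · ln(z₂/z₀) = ln(z₁/z₀) ⇒ ln z₀ = (ln z₁ − r·ln z₂)/(1 − r)
ln z₀ = (3.40120 − 0.59866×5.76832) / 0.40134 = -0.1298
z₀ = exp(-0.1298) = 0.8783 m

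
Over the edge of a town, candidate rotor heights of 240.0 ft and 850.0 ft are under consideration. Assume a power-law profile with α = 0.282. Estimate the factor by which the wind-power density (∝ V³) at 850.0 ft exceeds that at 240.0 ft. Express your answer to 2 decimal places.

Speed ratio: V_B/V_A = (z_B/z_A)^α = (850.0/240.0)^0.282 = (3.5417)^0.282 = 1.42849
Power-density ratio: P_B/P_A = (V_B/V_A)³ = (1.42849)³ = 2.91494

2.91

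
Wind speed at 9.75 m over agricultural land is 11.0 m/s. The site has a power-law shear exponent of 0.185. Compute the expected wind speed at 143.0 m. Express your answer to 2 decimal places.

18.08 m/s

Power-law profile: V₂ = V₁ · (z₂/z₁)^α
V₂ = 11.0 × (143.0/9.75)^0.185 = 11.0 × (14.6667)^0.185
    = 11.0 × 1.6435 = 18.0786 m/s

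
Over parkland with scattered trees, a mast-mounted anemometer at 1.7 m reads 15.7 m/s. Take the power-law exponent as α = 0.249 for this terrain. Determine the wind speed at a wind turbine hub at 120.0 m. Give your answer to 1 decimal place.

45.3 m/s

Power-law profile: V₂ = V₁ · (z₂/z₁)^α
V₂ = 15.7 × (120.0/1.7)^0.249 = 15.7 × (70.5882)^0.249
    = 15.7 × 2.8863 = 45.3142 m/s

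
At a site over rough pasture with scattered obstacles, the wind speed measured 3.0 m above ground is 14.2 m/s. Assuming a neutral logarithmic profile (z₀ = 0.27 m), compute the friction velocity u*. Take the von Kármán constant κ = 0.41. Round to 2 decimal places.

u* ≈ 2.42 m/s

Log law: V(z) = (u*/κ) · ln(z/z₀) ⇒ u* = κ · V / ln(z/z₀)
u* = 0.41 × 14.2 / ln(3.0/0.27) = 0.41 × 14.2 / 2.4079
   = 5.8220 / 2.4079 = 2.4178 m/s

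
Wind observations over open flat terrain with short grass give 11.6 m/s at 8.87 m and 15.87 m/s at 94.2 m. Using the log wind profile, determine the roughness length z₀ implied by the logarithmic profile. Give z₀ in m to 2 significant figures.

z₀ ≈ 0.014 m

Log law: V(z) ∝ ln(z/z₀). With r = V₁/V₂ = 11.6/15.87 = 0.73094,
r · ln(z₂/z₀) = ln(z₁/z₀) ⇒ ln z₀ = (ln z₁ − r·ln z₂)/(1 − r)
ln z₀ = (2.18267 − 0.73094×4.54542) / 0.26906 = -4.2360
z₀ = exp(-4.2360) = 0.01446 m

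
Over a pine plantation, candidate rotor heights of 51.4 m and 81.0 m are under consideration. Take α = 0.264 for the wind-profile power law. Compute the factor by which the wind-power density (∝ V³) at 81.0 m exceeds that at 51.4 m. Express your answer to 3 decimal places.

Speed ratio: V_B/V_A = (z_B/z_A)^α = (81.0/51.4)^0.264 = (1.5759)^0.264 = 1.12758
Power-density ratio: P_B/P_A = (V_B/V_A)³ = (1.12758)³ = 1.43363

1.434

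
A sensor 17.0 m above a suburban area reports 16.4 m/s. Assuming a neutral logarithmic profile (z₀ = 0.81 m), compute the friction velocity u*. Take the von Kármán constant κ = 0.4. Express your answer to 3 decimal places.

u* ≈ 2.155 m/s

Log law: V(z) = (u*/κ) · ln(z/z₀) ⇒ u* = κ · V / ln(z/z₀)
u* = 0.4 × 16.4 / ln(17.0/0.81) = 0.4 × 16.4 / 3.0439
   = 6.5600 / 3.0439 = 2.1551 m/s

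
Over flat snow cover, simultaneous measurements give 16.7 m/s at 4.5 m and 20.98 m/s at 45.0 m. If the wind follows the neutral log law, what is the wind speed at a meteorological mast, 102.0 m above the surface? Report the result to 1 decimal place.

22.5 m/s

Log law: V ∝ ln(z/z₀). From the pair, with r = V₁/V₂ = 0.79600,
ln z₀ = (ln z₁ − r·ln z₂)/(1 − r) = (1.5041 − 0.79600×3.8067)/0.20400 = -7.4803 → z₀ = 0.0005641 m
V₃ = V₁ · ln(z₃/z₀)/ln(z₁/z₀) = 16.7 × 12.1053/8.9844 = 22.5011 m/s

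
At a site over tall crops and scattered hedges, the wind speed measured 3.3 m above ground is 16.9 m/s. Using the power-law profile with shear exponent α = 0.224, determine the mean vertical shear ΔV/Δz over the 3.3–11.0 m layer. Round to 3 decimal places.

Power law: V₂ = V₁ · (z₂/z₁)^α = 16.9 × (3.3333)^0.224 = 22.1315 m/s
ΔV/Δz = (22.1315 − 16.9)/(11.0 − 3.3) = 5.2315/7.7000 = 0.67942 m/s/m

0.679 m/s/m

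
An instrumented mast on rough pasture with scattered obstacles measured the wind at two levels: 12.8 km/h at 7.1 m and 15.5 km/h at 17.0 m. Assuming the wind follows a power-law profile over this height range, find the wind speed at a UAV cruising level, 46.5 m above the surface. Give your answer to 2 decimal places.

First find α: α = ln(V₂/V₁)/ln(z₂/z₁) = ln(15.5/12.8)/ln(17.0/7.1) = 0.19139/0.87312 = 0.2192
Extrapolate from 17.0 m to 46.5 m: V₃ = 15.5 × (46.5/17.0)^0.2192 = 15.5 × 1.2468 = 19.3253 km/h

19.33 km/h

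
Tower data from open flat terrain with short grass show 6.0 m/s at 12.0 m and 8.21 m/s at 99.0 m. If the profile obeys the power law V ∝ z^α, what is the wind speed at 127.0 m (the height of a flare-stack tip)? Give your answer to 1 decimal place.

First find α: α = ln(V₂/V₁)/ln(z₂/z₁) = ln(8.21/6.0)/ln(99.0/12.0) = 0.31359/2.11021 = 0.1486
Extrapolate from 99.0 m to 127.0 m: V₃ = 8.21 × (127.0/99.0)^0.1486 = 8.21 × 1.0377 = 8.5196 m/s

8.5 m/s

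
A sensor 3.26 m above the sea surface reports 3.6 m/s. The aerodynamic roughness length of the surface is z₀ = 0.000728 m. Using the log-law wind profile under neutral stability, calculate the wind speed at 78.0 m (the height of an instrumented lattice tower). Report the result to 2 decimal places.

4.96 m/s

Log law: V(z) ∝ ln(z/z₀), so V₂/V₁ = ln(z₂/z₀) / ln(z₁/z₀).
ln(78.0/0.000728) = 11.5819, ln(3.26/0.000728) = 8.4069
V₂ = 3.6 × 11.5819/8.4069 = 3.6 × 1.3777 = 4.9596 m/s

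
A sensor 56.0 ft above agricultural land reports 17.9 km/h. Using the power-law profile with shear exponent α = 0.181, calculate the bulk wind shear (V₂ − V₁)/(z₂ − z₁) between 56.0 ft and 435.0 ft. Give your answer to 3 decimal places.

0.021 km/h/ft

Power law: V₂ = V₁ · (z₂/z₁)^α = 17.9 × (7.7679)^0.181 = 25.9416 km/h
ΔV/Δz = (25.9416 − 17.9)/(435.0 − 56.0) = 8.0416/379.0000 = 0.02122 km/h/ft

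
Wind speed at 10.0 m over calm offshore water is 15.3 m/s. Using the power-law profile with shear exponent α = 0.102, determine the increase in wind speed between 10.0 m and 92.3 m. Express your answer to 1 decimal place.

3.9 m/s

Power law: V₂ = V₁ · (z₂/z₁)^α = 15.3 × (9.2300)^0.102 = 19.1930 m/s
ΔV = 19.1930 − 15.3 = 3.8930 m/s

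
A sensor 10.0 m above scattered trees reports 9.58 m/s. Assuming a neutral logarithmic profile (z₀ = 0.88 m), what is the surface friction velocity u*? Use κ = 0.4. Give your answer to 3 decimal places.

u* ≈ 1.577 m/s

Log law: V(z) = (u*/κ) · ln(z/z₀) ⇒ u* = κ · V / ln(z/z₀)
u* = 0.4 × 9.58 / ln(10.0/0.88) = 0.4 × 9.58 / 2.4304
   = 3.8320 / 2.4304 = 1.5767 m/s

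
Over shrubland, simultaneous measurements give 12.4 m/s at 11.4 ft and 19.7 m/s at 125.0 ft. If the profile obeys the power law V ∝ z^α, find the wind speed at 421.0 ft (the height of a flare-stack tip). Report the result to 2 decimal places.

First find α: α = ln(V₂/V₁)/ln(z₂/z₁) = ln(19.7/12.4)/ln(125.0/11.4) = 0.46292/2.39470 = 0.1933
Extrapolate from 125.0 ft to 421.0 ft: V₃ = 19.7 × (421.0/125.0)^0.1933 = 19.7 × 1.2646 = 24.9123 m/s

24.91 m/s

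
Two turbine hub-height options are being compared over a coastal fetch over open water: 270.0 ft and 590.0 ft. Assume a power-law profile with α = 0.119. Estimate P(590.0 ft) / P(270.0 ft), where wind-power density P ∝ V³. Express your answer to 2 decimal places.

1.32

Speed ratio: V_B/V_A = (z_B/z_A)^α = (590.0/270.0)^0.119 = (2.1852)^0.119 = 1.09749
Power-density ratio: P_B/P_A = (V_B/V_A)³ = (1.09749)³ = 1.32190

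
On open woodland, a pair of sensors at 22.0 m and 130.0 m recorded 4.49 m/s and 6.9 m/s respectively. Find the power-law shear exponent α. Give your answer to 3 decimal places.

α ≈ 0.242

Power law: V₂/V₁ = (z₂/z₁)^α ⇒ α = ln(V₂/V₁) / ln(z₂/z₁)
α = ln(6.9/4.49) / ln(130.0/22.0) = ln(1.5367) / ln(5.9091)
  = 0.42967 / 1.77649 = 0.24186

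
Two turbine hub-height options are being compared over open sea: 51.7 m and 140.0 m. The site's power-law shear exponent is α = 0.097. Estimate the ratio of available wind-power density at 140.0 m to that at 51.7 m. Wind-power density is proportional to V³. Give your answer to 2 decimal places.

Speed ratio: V_B/V_A = (z_B/z_A)^α = (140.0/51.7)^0.097 = (2.7079)^0.097 = 1.10145
Power-density ratio: P_B/P_A = (V_B/V_A)³ = (1.10145)³ = 1.33628

1.34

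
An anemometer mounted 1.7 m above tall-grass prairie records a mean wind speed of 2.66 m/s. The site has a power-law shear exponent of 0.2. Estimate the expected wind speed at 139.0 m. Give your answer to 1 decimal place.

6.4 m/s

Power-law profile: V₂ = V₁ · (z₂/z₁)^α
V₂ = 2.66 × (139.0/1.7)^0.2 = 2.66 × (81.7647)^0.2
    = 2.66 × 2.4128 = 6.4179 m/s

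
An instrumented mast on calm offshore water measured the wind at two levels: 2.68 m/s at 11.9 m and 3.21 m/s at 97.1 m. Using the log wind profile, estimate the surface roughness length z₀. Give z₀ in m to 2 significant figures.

Log law: V(z) ∝ ln(z/z₀). With r = V₁/V₂ = 2.68/3.21 = 0.83489,
r · ln(z₂/z₀) = ln(z₁/z₀) ⇒ ln z₀ = (ln z₁ − r·ln z₂)/(1 − r)
ln z₀ = (2.47654 − 0.83489×4.57574) / 0.16511 = -8.1383
z₀ = exp(-8.1383) = 0.0002921 m

z₀ ≈ 0.00029 m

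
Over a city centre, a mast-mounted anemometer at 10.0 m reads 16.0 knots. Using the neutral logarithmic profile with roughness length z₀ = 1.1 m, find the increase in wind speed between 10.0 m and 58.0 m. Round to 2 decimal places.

Log law: V₂ = V₁ · ln(z₂/z₀)/ln(z₁/z₀) = 16.0 × 3.9651/2.2073 = 28.7423 knots
ΔV = 28.7423 − 16.0 = 12.7423 knots

12.74 knots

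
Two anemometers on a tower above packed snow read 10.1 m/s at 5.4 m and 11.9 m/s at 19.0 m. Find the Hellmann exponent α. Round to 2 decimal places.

α ≈ 0.13

Power law: V₂/V₁ = (z₂/z₁)^α ⇒ α = ln(V₂/V₁) / ln(z₂/z₁)
α = ln(11.9/10.1) / ln(19.0/5.4) = ln(1.1782) / ln(3.5185)
  = 0.16400 / 1.25804 = 0.13036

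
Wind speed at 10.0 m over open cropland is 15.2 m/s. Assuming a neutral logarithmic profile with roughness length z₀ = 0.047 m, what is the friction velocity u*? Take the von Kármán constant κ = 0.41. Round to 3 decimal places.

u* ≈ 1.163 m/s

Log law: V(z) = (u*/κ) · ln(z/z₀) ⇒ u* = κ · V / ln(z/z₀)
u* = 0.41 × 15.2 / ln(10.0/0.047) = 0.41 × 15.2 / 5.3602
   = 6.2320 / 5.3602 = 1.1626 m/s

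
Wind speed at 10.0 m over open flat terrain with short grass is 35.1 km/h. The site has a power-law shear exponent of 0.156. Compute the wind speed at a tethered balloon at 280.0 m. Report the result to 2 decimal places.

59.03 km/h

Power-law profile: V₂ = V₁ · (z₂/z₁)^α
V₂ = 35.1 × (280.0/10.0)^0.156 = 35.1 × (28.0000)^0.156
    = 35.1 × 1.6817 = 59.0288 km/h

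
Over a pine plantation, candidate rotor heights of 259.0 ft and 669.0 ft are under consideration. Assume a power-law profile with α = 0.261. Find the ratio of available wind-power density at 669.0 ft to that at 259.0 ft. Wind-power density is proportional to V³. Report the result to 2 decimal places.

2.10

Speed ratio: V_B/V_A = (z_B/z_A)^α = (669.0/259.0)^0.261 = (2.5830)^0.261 = 1.28105
Power-density ratio: P_B/P_A = (V_B/V_A)³ = (1.28105)³ = 2.10230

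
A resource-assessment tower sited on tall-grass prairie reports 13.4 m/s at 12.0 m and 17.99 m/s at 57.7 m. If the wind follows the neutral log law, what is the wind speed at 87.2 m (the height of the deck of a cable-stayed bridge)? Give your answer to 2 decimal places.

Log law: V ∝ ln(z/z₀). From the pair, with r = V₁/V₂ = 0.74486,
ln z₀ = (ln z₁ − r·ln z₂)/(1 − r) = (2.4849 − 0.74486×4.0553)/0.25514 = -2.0996 → z₀ = 0.1225 m
V₃ = V₁ · ln(z₃/z₀)/ln(z₁/z₀) = 13.4 × 6.5678/4.5845 = 19.1970 m/s

19.20 m/s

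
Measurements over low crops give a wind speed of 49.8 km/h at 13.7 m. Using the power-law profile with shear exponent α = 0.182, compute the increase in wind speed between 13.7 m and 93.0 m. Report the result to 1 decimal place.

Power law: V₂ = V₁ · (z₂/z₁)^α = 49.8 × (6.7883)^0.182 = 70.5684 km/h
ΔV = 70.5684 − 49.8 = 20.7684 km/h

20.8 km/h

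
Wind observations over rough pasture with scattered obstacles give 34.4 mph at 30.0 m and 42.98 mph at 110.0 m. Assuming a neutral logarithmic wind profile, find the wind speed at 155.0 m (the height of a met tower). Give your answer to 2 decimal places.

Log law: V ∝ ln(z/z₀). From the pair, with r = V₁/V₂ = 0.80037,
ln z₀ = (ln z₁ − r·ln z₂)/(1 − r) = (3.4012 − 0.80037×4.7005)/0.19963 = -1.8080 → z₀ = 0.1640 m
V₃ = V₁ · ln(z₃/z₀)/ln(z₁/z₀) = 34.4 × 6.8515/5.2092 = 45.2447 mph

45.24 mph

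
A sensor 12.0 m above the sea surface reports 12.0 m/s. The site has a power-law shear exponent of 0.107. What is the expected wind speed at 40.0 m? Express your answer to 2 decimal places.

13.65 m/s

Power-law profile: V₂ = V₁ · (z₂/z₁)^α
V₂ = 12.0 × (40.0/12.0)^0.107 = 12.0 × (3.3333)^0.107
    = 12.0 × 1.1375 = 13.6499 m/s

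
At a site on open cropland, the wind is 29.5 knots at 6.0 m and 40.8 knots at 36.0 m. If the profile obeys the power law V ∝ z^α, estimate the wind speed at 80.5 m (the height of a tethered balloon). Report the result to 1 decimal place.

First find α: α = ln(V₂/V₁)/ln(z₂/z₁) = ln(40.8/29.5)/ln(36.0/6.0) = 0.32429/1.79176 = 0.1810
Extrapolate from 36.0 m to 80.5 m: V₃ = 40.8 × (80.5/36.0)^0.1810 = 40.8 × 1.1568 = 47.1971 knots

47.2 knots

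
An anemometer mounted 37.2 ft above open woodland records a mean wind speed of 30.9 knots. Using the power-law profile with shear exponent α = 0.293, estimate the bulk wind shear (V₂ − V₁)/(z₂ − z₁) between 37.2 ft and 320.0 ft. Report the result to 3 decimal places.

Power law: V₂ = V₁ · (z₂/z₁)^α = 30.9 × (8.6022)^0.293 = 58.0495 knots
ΔV/Δz = (58.0495 − 30.9)/(320.0 − 37.2) = 27.1495/282.8000 = 0.09600 knots/ft

0.096 knots/ft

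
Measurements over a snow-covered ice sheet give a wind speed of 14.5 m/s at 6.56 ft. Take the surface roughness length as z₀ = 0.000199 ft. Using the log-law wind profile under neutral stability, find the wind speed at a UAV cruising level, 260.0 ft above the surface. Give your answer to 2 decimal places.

Log law: V(z) ∝ ln(z/z₀), so V₂/V₁ = ln(z₂/z₀) / ln(z₁/z₀).
ln(260.0/0.000199) = 14.0829, ln(6.56/0.000199) = 10.4032
V₂ = 14.5 × 14.0829/10.4032 = 14.5 × 1.3537 = 19.6288 m/s

19.63 m/s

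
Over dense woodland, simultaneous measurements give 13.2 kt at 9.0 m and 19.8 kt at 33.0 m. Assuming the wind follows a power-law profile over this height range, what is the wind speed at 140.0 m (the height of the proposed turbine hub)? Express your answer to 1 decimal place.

First find α: α = ln(V₂/V₁)/ln(z₂/z₁) = ln(19.8/13.2)/ln(33.0/9.0) = 0.40547/1.29928 = 0.3121
Extrapolate from 33.0 m to 140.0 m: V₃ = 19.8 × (140.0/33.0)^0.3121 = 19.8 × 1.5699 = 31.0831 kt

31.1 kt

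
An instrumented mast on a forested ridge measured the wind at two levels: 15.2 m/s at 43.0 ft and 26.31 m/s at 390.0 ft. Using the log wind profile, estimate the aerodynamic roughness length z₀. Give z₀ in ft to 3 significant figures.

z₀ ≈ 2.11 ft

Log law: V(z) ∝ ln(z/z₀). With r = V₁/V₂ = 15.2/26.31 = 0.57773,
r · ln(z₂/z₀) = ln(z₁/z₀) ⇒ ln z₀ = (ln z₁ − r·ln z₂)/(1 − r)
ln z₀ = (3.76120 − 0.57773×5.96615) / 0.42227 = 0.7445
z₀ = exp(0.7445) = 2.105 ft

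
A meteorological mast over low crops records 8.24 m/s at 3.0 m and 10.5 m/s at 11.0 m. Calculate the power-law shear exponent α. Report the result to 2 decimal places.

Power law: V₂/V₁ = (z₂/z₁)^α ⇒ α = ln(V₂/V₁) / ln(z₂/z₁)
α = ln(10.5/8.24) / ln(11.0/3.0) = ln(1.2743) / ln(3.6667)
  = 0.24237 / 1.29928 = 0.18655

α ≈ 0.19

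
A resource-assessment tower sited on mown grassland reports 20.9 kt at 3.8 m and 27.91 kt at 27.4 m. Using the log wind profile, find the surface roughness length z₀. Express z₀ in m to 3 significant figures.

z₀ ≈ 0.0105 m

Log law: V(z) ∝ ln(z/z₀). With r = V₁/V₂ = 20.9/27.91 = 0.74884,
r · ln(z₂/z₀) = ln(z₁/z₀) ⇒ ln z₀ = (ln z₁ − r·ln z₂)/(1 − r)
ln z₀ = (1.33500 − 0.74884×3.31054) / 0.25116 = -4.5550
z₀ = exp(-4.5550) = 0.01051 m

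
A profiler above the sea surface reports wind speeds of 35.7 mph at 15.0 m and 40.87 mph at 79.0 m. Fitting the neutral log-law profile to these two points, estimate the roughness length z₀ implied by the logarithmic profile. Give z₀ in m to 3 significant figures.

z₀ ≈ 0.000156 m

Log law: V(z) ∝ ln(z/z₀). With r = V₁/V₂ = 35.7/40.87 = 0.87350,
r · ln(z₂/z₀) = ln(z₁/z₀) ⇒ ln z₀ = (ln z₁ − r·ln z₂)/(1 − r)
ln z₀ = (2.70805 − 0.87350×4.36945) / 0.12650 = -8.7643
z₀ = exp(-8.7643) = 0.0001562 m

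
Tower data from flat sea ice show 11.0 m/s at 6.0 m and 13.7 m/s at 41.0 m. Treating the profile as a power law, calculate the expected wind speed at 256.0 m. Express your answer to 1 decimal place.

16.9 m/s

First find α: α = ln(V₂/V₁)/ln(z₂/z₁) = ln(13.7/11.0)/ln(41.0/6.0) = 0.21950/1.92181 = 0.1142
Extrapolate from 41.0 m to 256.0 m: V₃ = 13.7 × (256.0/41.0)^0.1142 = 13.7 × 1.2327 = 16.8878 m/s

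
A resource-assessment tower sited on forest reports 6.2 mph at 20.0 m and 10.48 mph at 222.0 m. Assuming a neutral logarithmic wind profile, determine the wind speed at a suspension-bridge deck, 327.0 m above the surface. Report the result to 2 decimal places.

Log law: V ∝ ln(z/z₀). From the pair, with r = V₁/V₂ = 0.59160,
ln z₀ = (ln z₁ − r·ln z₂)/(1 − r) = (2.9957 − 0.59160×5.4027)/0.40840 = -0.4910 → z₀ = 0.6120 m
V₃ = V₁ · ln(z₃/z₀)/ln(z₁/z₀) = 6.2 × 6.2809/3.4867 = 11.1687 mph

11.17 mph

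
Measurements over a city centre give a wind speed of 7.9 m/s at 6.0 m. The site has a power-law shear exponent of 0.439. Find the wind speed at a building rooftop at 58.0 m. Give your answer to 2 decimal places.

21.39 m/s

Power-law profile: V₂ = V₁ · (z₂/z₁)^α
V₂ = 7.9 × (58.0/6.0)^0.439 = 7.9 × (9.6667)^0.439
    = 7.9 × 2.7073 = 21.3877 m/s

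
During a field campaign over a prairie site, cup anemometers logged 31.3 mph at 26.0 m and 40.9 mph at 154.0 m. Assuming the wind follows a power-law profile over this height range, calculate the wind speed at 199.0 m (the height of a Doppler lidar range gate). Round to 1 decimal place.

42.5 mph

First find α: α = ln(V₂/V₁)/ln(z₂/z₁) = ln(40.9/31.3)/ln(154.0/26.0) = 0.26751/1.77886 = 0.1504
Extrapolate from 154.0 m to 199.0 m: V₃ = 40.9 × (199.0/154.0)^0.1504 = 40.9 × 1.0393 = 42.5075 mph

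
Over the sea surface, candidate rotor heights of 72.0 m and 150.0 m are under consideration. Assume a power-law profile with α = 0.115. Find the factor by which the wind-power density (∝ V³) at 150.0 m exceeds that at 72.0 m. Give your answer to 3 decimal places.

Speed ratio: V_B/V_A = (z_B/z_A)^α = (150.0/72.0)^0.115 = (2.0833)^0.115 = 1.08807
Power-density ratio: P_B/P_A = (V_B/V_A)³ = (1.08807)³ = 1.28817

1.288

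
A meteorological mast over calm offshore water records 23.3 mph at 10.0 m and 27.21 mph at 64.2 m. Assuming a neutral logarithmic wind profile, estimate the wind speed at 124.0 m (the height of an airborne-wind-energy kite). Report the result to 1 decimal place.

Log law: V ∝ ln(z/z₀). From the pair, with r = V₁/V₂ = 0.85630,
ln z₀ = (ln z₁ − r·ln z₂)/(1 − r) = (2.3026 − 0.85630×4.1620)/0.14370 = -8.7778 → z₀ = 0.0001541 m
V₃ = V₁ · ln(z₃/z₀)/ln(z₁/z₀) = 23.3 × 13.5981/11.0804 = 28.5942 mph

28.6 mph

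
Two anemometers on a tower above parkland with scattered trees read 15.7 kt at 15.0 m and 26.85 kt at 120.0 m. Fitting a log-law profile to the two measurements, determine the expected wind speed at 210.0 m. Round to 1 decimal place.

Log law: V ∝ ln(z/z₀). From the pair, with r = V₁/V₂ = 0.58473,
ln z₀ = (ln z₁ − r·ln z₂)/(1 − r) = (2.7081 − 0.58473×4.7875)/0.41527 = -0.2200 → z₀ = 0.8026 m
V₃ = V₁ · ln(z₃/z₀)/ln(z₁/z₀) = 15.7 × 5.5671/2.9280 = 29.8507 kt

29.9 kt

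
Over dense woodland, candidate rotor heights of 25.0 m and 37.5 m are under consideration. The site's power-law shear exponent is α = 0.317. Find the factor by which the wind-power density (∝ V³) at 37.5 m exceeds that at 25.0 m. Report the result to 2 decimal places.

1.47

Speed ratio: V_B/V_A = (z_B/z_A)^α = (37.5/25.0)^0.317 = (1.5000)^0.317 = 1.13716
Power-density ratio: P_B/P_A = (V_B/V_A)³ = (1.13716)³ = 1.47049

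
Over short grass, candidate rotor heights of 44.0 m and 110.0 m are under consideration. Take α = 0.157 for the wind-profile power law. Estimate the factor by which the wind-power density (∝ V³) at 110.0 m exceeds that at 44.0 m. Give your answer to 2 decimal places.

Speed ratio: V_B/V_A = (z_B/z_A)^α = (110.0/44.0)^0.157 = (2.5000)^0.157 = 1.15472
Power-density ratio: P_B/P_A = (V_B/V_A)³ = (1.15472)³ = 1.53968

1.54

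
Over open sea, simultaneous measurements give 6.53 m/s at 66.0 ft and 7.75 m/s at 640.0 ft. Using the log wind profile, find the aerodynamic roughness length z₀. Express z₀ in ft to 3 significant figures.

Log law: V(z) ∝ ln(z/z₀). With r = V₁/V₂ = 6.53/7.75 = 0.84258,
r · ln(z₂/z₀) = ln(z₁/z₀) ⇒ ln z₀ = (ln z₁ − r·ln z₂)/(1 − r)
ln z₀ = (4.18965 − 0.84258×6.46147) / 0.15742 = -7.9701
z₀ = exp(-7.9701) = 0.0003456 ft

z₀ ≈ 0.000346 ft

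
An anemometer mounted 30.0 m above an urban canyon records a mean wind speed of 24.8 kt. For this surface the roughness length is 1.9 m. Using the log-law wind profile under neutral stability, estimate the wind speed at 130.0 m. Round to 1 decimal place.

38.0 kt

Log law: V(z) ∝ ln(z/z₀), so V₂/V₁ = ln(z₂/z₀) / ln(z₁/z₀).
ln(130.0/1.9) = 4.2257, ln(30.0/1.9) = 2.7593
V₂ = 24.8 × 4.2257/2.7593 = 24.8 × 1.5314 = 37.9789 kt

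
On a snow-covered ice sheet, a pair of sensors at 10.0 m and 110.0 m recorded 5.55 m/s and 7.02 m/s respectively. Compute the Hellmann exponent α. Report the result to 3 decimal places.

Power law: V₂/V₁ = (z₂/z₁)^α ⇒ α = ln(V₂/V₁) / ln(z₂/z₁)
α = ln(7.02/5.55) / ln(110.0/10.0) = ln(1.2649) / ln(11.0000)
  = 0.23497 / 2.39790 = 0.09799

α ≈ 0.098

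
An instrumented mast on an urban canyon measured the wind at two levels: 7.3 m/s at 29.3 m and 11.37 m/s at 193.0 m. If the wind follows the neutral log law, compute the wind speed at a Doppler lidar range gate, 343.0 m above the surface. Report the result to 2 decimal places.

12.61 m/s

Log law: V ∝ ln(z/z₀). From the pair, with r = V₁/V₂ = 0.64204,
ln z₀ = (ln z₁ − r·ln z₂)/(1 − r) = (3.3776 − 0.64204×5.2627)/0.35796 = -0.0036 → z₀ = 0.9965 m
V₃ = V₁ · ln(z₃/z₀)/ln(z₁/z₀) = 7.3 × 5.8413/3.3811 = 12.6115 m/s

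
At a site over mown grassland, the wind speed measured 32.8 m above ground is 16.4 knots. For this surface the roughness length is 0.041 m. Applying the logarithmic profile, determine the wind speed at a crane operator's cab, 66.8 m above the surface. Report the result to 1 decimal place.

18.1 knots

Log law: V(z) ∝ ln(z/z₀), so V₂/V₁ = ln(z₂/z₀) / ln(z₁/z₀).
ln(66.8/0.041) = 7.3959, ln(32.8/0.041) = 6.6846
V₂ = 16.4 × 7.3959/6.6846 = 16.4 × 1.1064 = 18.1450 knots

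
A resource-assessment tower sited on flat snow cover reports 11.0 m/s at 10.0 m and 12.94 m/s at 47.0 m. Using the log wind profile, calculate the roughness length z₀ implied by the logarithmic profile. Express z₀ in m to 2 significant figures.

z₀ ≈ 0.0015 m

Log law: V(z) ∝ ln(z/z₀). With r = V₁/V₂ = 11.0/12.94 = 0.85008,
r · ln(z₂/z₀) = ln(z₁/z₀) ⇒ ln z₀ = (ln z₁ − r·ln z₂)/(1 − r)
ln z₀ = (2.30259 − 0.85008×3.85015) / 0.14992 = -6.4723
z₀ = exp(-6.4723) = 0.001546 m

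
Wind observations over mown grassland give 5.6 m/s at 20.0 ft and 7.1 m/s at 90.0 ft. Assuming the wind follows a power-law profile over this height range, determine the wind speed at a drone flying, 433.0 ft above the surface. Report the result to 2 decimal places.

9.10 m/s

First find α: α = ln(V₂/V₁)/ln(z₂/z₁) = ln(7.1/5.6)/ln(90.0/20.0) = 0.23733/1.50408 = 0.1578
Extrapolate from 90.0 ft to 433.0 ft: V₃ = 7.1 × (433.0/90.0)^0.1578 = 7.1 × 1.2813 = 9.0972 m/s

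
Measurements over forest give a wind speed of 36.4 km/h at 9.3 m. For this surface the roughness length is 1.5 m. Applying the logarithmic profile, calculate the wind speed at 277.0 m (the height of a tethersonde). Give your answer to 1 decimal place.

104.1 km/h

Log law: V(z) ∝ ln(z/z₀), so V₂/V₁ = ln(z₂/z₀) / ln(z₁/z₀).
ln(277.0/1.5) = 5.2186, ln(9.3/1.5) = 1.8245
V₂ = 36.4 × 5.2186/1.8245 = 36.4 × 2.8602 = 104.1108 km/h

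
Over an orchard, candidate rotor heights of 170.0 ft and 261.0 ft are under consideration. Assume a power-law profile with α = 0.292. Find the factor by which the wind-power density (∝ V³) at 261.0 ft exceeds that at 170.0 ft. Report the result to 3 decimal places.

Speed ratio: V_B/V_A = (z_B/z_A)^α = (261.0/170.0)^0.292 = (1.5353)^0.292 = 1.13336
Power-density ratio: P_B/P_A = (V_B/V_A)³ = (1.13336)³ = 1.45581

1.456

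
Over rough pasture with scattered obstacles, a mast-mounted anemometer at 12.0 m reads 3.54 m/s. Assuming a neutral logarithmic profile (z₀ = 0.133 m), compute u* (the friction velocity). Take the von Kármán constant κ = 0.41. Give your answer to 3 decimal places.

u* ≈ 0.322 m/s

Log law: V(z) = (u*/κ) · ln(z/z₀) ⇒ u* = κ · V / ln(z/z₀)
u* = 0.41 × 3.54 / ln(12.0/0.133) = 0.41 × 3.54 / 4.5023
   = 1.4514 / 4.5023 = 0.3224 m/s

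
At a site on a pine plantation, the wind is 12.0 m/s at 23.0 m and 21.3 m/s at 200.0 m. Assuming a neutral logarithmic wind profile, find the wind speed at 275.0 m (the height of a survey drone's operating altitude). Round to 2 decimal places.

22.67 m/s

Log law: V ∝ ln(z/z₀). From the pair, with r = V₁/V₂ = 0.56338,
ln z₀ = (ln z₁ − r·ln z₂)/(1 − r) = (3.1355 − 0.56338×5.2983)/0.43662 = 0.3448 → z₀ = 1.412 m
V₃ = V₁ · ln(z₃/z₀)/ln(z₁/z₀) = 12.0 × 5.2720/2.7907 = 22.6693 m/s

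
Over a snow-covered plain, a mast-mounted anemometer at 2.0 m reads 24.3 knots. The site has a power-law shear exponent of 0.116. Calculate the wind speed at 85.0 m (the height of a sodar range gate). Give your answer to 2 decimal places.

37.54 knots

Power-law profile: V₂ = V₁ · (z₂/z₁)^α
V₂ = 24.3 × (85.0/2.0)^0.116 = 24.3 × (42.5000)^0.116
    = 24.3 × 1.5449 = 37.5404 knots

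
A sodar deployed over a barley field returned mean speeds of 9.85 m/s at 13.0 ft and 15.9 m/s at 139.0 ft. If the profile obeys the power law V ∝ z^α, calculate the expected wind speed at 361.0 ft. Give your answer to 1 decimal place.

First find α: α = ln(V₂/V₁)/ln(z₂/z₁) = ln(15.9/9.85)/ln(139.0/13.0) = 0.47885/2.36952 = 0.2021
Extrapolate from 139.0 ft to 361.0 ft: V₃ = 15.9 × (361.0/139.0)^0.2021 = 15.9 × 1.2127 = 19.2824 m/s

19.3 m/s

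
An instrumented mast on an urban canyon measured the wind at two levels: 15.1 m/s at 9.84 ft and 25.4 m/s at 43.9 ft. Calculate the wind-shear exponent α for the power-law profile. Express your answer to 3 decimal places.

Power law: V₂/V₁ = (z₂/z₁)^α ⇒ α = ln(V₂/V₁) / ln(z₂/z₁)
α = ln(25.4/15.1) / ln(43.9/9.84) = ln(1.6821) / ln(4.4614)
  = 0.52005 / 1.49546 = 0.34776

α ≈ 0.348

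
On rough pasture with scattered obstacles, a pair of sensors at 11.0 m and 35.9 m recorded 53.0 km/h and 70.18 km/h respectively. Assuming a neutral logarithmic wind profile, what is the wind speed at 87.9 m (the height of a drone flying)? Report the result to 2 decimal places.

83.19 km/h

Log law: V ∝ ln(z/z₀). From the pair, with r = V₁/V₂ = 0.75520,
ln z₀ = (ln z₁ − r·ln z₂)/(1 − r) = (2.3979 − 0.75520×3.5807)/0.24480 = -1.2512 → z₀ = 0.2862 m
V₃ = V₁ · ln(z₃/z₀)/ln(z₁/z₀) = 53.0 × 5.7274/3.6490 = 83.1860 km/h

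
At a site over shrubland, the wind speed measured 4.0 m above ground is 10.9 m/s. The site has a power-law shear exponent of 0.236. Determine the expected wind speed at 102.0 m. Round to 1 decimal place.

23.4 m/s

Power-law profile: V₂ = V₁ · (z₂/z₁)^α
V₂ = 10.9 × (102.0/4.0)^0.236 = 10.9 × (25.5000)^0.236
    = 10.9 × 2.1476 = 23.4083 m/s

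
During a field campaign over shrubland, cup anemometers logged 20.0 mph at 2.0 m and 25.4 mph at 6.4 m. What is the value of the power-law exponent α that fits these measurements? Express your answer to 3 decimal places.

α ≈ 0.205

Power law: V₂/V₁ = (z₂/z₁)^α ⇒ α = ln(V₂/V₁) / ln(z₂/z₁)
α = ln(25.4/20.0) / ln(6.4/2.0) = ln(1.2700) / ln(3.2000)
  = 0.23902 / 1.16315 = 0.20549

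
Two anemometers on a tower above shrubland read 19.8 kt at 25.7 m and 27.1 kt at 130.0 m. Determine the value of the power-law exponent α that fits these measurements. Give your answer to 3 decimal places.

α ≈ 0.194

Power law: V₂/V₁ = (z₂/z₁)^α ⇒ α = ln(V₂/V₁) / ln(z₂/z₁)
α = ln(27.1/19.8) / ln(130.0/25.7) = ln(1.3687) / ln(5.0584)
  = 0.31385 / 1.62104 = 0.19361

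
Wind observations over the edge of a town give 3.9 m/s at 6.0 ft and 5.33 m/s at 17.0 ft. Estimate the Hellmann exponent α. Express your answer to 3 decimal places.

Power law: V₂/V₁ = (z₂/z₁)^α ⇒ α = ln(V₂/V₁) / ln(z₂/z₁)
α = ln(5.33/3.9) / ln(17.0/6.0) = ln(1.3667) / ln(2.8333)
  = 0.31237 / 1.04145 = 0.29994

α ≈ 0.300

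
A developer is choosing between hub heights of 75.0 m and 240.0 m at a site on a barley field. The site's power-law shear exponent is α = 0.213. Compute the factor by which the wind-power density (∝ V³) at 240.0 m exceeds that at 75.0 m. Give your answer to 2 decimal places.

2.10

Speed ratio: V_B/V_A = (z_B/z_A)^α = (240.0/75.0)^0.213 = (3.2000)^0.213 = 1.28114
Power-density ratio: P_B/P_A = (V_B/V_A)³ = (1.28114)³ = 2.10277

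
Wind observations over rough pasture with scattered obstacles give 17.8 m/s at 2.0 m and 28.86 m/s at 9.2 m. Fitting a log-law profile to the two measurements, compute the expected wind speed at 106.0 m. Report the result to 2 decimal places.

Log law: V ∝ ln(z/z₀). From the pair, with r = V₁/V₂ = 0.61677,
ln z₀ = (ln z₁ − r·ln z₂)/(1 − r) = (0.6931 − 0.61677×2.2192)/0.38323 = -1.7629 → z₀ = 0.1715 m
V₃ = V₁ · ln(z₃/z₀)/ln(z₁/z₀) = 17.8 × 6.4263/2.4560 = 46.5744 m/s

46.57 m/s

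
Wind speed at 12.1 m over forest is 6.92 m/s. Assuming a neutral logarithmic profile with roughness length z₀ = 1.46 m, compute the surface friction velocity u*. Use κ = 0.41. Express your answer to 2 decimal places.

u* ≈ 1.34 m/s

Log law: V(z) = (u*/κ) · ln(z/z₀) ⇒ u* = κ · V / ln(z/z₀)
u* = 0.41 × 6.92 / ln(12.1/1.46) = 0.41 × 6.92 / 2.1148
   = 2.8372 / 2.1148 = 1.3416 m/s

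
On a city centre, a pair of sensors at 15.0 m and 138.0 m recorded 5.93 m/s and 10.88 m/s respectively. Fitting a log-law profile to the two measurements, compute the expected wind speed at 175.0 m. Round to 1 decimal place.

11.4 m/s

Log law: V ∝ ln(z/z₀). From the pair, with r = V₁/V₂ = 0.54504,
ln z₀ = (ln z₁ − r·ln z₂)/(1 − r) = (2.7081 − 0.54504×4.9273)/0.45496 = 0.0495 → z₀ = 1.051 m
V₃ = V₁ · ln(z₃/z₀)/ln(z₁/z₀) = 5.93 × 5.1153/2.6586 = 11.4098 m/s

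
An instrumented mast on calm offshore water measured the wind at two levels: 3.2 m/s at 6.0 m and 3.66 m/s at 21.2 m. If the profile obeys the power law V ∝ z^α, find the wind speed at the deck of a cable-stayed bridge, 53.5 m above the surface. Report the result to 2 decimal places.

First find α: α = ln(V₂/V₁)/ln(z₂/z₁) = ln(3.66/3.2)/ln(21.2/6.0) = 0.13431/1.26224 = 0.1064
Extrapolate from 21.2 m to 53.5 m: V₃ = 3.66 × (53.5/21.2)^0.1064 = 3.66 × 1.1035 = 4.0389 m/s

4.04 m/s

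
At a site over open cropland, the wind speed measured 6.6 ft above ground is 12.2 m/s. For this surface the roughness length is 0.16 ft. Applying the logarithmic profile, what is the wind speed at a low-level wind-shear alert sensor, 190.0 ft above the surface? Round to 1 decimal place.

23.2 m/s

Log law: V(z) ∝ ln(z/z₀), so V₂/V₁ = ln(z₂/z₀) / ln(z₁/z₀).
ln(190.0/0.16) = 7.0796, ln(6.6/0.16) = 3.7197
V₂ = 12.2 × 7.0796/3.7197 = 12.2 × 1.9033 = 23.2202 m/s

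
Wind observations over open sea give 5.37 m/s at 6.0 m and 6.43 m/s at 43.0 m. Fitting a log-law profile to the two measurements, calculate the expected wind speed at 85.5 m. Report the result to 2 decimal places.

6.80 m/s

Log law: V ∝ ln(z/z₀). From the pair, with r = V₁/V₂ = 0.83515,
ln z₀ = (ln z₁ − r·ln z₂)/(1 − r) = (1.7918 − 0.83515×3.7612)/0.16485 = -8.1855 → z₀ = 0.0002787 m
V₃ = V₁ · ln(z₃/z₀)/ln(z₁/z₀) = 5.37 × 12.6340/9.9773 = 6.7999 m/s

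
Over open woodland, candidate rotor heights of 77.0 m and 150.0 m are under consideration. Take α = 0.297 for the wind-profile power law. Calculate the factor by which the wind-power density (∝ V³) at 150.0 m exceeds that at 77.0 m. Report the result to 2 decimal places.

1.81

Speed ratio: V_B/V_A = (z_B/z_A)^α = (150.0/77.0)^0.297 = (1.9481)^0.297 = 1.21902
Power-density ratio: P_B/P_A = (V_B/V_A)³ = (1.21902)³ = 1.81148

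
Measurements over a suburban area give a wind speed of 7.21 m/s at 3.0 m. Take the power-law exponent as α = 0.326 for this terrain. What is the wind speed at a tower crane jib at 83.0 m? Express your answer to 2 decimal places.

21.28 m/s

Power-law profile: V₂ = V₁ · (z₂/z₁)^α
V₂ = 7.21 × (83.0/3.0)^0.326 = 7.21 × (27.6667)^0.326
    = 7.21 × 2.9517 = 21.2820 m/s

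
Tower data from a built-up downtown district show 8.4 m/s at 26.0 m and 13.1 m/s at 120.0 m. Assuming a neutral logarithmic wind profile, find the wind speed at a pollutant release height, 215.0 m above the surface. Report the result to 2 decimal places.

14.89 m/s

Log law: V ∝ ln(z/z₀). From the pair, with r = V₁/V₂ = 0.64122,
ln z₀ = (ln z₁ − r·ln z₂)/(1 − r) = (3.2581 − 0.64122×4.7875)/0.35878 = 0.5247 → z₀ = 1.690 m
V₃ = V₁ · ln(z₃/z₀)/ln(z₁/z₀) = 8.4 × 4.8459/2.7334 = 14.8921 m/s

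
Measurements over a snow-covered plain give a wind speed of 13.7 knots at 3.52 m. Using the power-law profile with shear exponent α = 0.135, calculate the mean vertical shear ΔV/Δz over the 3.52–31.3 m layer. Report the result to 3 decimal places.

0.169 knots/m

Power law: V₂ = V₁ · (z₂/z₁)^α = 13.7 × (8.8920)^0.135 = 18.4008 knots
ΔV/Δz = (18.4008 − 13.7)/(31.3 − 3.52) = 4.7008/27.7800 = 0.16921 knots/m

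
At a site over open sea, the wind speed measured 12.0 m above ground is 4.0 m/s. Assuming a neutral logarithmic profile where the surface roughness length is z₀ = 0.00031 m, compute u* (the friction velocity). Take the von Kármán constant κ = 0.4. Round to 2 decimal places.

u* ≈ 0.15 m/s

Log law: V(z) = (u*/κ) · ln(z/z₀) ⇒ u* = κ · V / ln(z/z₀)
u* = 0.4 × 4.0 / ln(12.0/0.00031) = 0.4 × 4.0 / 10.5638
   = 1.6000 / 10.5638 = 0.1515 m/s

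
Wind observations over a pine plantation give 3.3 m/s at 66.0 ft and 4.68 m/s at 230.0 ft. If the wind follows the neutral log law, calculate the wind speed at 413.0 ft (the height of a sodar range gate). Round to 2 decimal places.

5.33 m/s

Log law: V ∝ ln(z/z₀). From the pair, with r = V₁/V₂ = 0.70513,
ln z₀ = (ln z₁ − r·ln z₂)/(1 − r) = (4.1897 − 0.70513×5.4381)/0.29487 = 1.2043 → z₀ = 3.334 ft
V₃ = V₁ · ln(z₃/z₀)/ln(z₁/z₀) = 3.3 × 4.8192/2.9854 = 5.3271 m/s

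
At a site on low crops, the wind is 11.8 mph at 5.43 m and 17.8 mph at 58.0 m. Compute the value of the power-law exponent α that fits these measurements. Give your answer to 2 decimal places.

α ≈ 0.17

Power law: V₂/V₁ = (z₂/z₁)^α ⇒ α = ln(V₂/V₁) / ln(z₂/z₁)
α = ln(17.8/11.8) / ln(58.0/5.43) = ln(1.5085) / ln(10.6814)
  = 0.41110 / 2.36850 = 0.17357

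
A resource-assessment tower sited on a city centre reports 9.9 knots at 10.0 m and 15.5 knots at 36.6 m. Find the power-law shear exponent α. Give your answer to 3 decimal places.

α ≈ 0.346

Power law: V₂/V₁ = (z₂/z₁)^α ⇒ α = ln(V₂/V₁) / ln(z₂/z₁)
α = ln(15.5/9.9) / ln(36.6/10.0) = ln(1.5657) / ln(3.6600)
  = 0.44831 / 1.29746 = 0.34552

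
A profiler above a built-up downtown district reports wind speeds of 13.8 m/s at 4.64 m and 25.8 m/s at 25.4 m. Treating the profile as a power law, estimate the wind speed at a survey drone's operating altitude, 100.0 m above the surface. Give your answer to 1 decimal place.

42.7 m/s

First find α: α = ln(V₂/V₁)/ln(z₂/z₁) = ln(25.8/13.8)/ln(25.4/4.64) = 0.62571/1.70003 = 0.3681
Extrapolate from 25.4 m to 100.0 m: V₃ = 25.8 × (100.0/25.4)^0.3681 = 25.8 × 1.6560 = 42.7242 m/s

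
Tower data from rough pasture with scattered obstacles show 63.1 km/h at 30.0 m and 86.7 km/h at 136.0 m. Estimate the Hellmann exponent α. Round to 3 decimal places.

α ≈ 0.210

Power law: V₂/V₁ = (z₂/z₁)^α ⇒ α = ln(V₂/V₁) / ln(z₂/z₁)
α = ln(86.7/63.1) / ln(136.0/30.0) = ln(1.3740) / ln(4.5333)
  = 0.31773 / 1.51146 = 0.21022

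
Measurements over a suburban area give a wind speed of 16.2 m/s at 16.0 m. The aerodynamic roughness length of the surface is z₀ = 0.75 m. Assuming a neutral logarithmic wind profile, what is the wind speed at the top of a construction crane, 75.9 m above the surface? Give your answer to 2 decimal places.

24.44 m/s

Log law: V(z) ∝ ln(z/z₀), so V₂/V₁ = ln(z₂/z₀) / ln(z₁/z₀).
ln(75.9/0.75) = 4.6171, ln(16.0/0.75) = 3.0603
V₂ = 16.2 × 4.6171/3.0603 = 16.2 × 1.5087 = 24.4413 m/s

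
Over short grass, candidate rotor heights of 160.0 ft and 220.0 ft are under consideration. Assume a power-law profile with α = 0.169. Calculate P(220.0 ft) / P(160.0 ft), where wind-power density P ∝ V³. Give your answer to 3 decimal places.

1.175

Speed ratio: V_B/V_A = (z_B/z_A)^α = (220.0/160.0)^0.169 = (1.3750)^0.169 = 1.05529
Power-density ratio: P_B/P_A = (V_B/V_A)³ = (1.05529)³ = 1.17522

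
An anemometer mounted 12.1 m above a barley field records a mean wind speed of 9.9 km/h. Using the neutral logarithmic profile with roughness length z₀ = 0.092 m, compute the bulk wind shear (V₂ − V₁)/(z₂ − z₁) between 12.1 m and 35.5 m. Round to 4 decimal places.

Log law: V₂ = V₁ · ln(z₂/z₀)/ln(z₁/z₀) = 9.9 × 5.9555/4.8792 = 12.0839 km/h
ΔV/Δz = (12.0839 − 9.9)/(35.5 − 12.1) = 2.1839/23.4000 = 0.09333 km/h/m

0.0933 km/h/m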